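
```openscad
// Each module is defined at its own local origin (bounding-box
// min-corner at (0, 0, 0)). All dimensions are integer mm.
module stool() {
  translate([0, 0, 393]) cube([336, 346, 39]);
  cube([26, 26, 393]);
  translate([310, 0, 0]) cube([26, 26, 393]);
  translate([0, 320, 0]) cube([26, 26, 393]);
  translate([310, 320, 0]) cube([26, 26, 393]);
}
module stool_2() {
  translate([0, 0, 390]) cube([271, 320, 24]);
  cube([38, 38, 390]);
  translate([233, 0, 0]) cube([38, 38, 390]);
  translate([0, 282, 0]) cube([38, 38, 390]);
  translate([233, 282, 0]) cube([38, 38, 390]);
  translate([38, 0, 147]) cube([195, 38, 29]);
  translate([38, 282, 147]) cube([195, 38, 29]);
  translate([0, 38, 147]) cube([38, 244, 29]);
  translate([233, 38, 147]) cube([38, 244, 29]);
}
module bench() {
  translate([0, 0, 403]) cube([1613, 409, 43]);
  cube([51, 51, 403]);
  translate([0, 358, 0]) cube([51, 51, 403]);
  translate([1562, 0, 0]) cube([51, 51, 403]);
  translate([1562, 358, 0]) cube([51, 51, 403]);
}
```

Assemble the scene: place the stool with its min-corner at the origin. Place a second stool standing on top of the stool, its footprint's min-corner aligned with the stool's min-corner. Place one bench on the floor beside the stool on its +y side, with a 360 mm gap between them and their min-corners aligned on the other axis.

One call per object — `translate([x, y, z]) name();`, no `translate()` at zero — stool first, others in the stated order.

stool();
translate([0, 0, 432]) stool_2();
translate([0, 706, 0]) bench();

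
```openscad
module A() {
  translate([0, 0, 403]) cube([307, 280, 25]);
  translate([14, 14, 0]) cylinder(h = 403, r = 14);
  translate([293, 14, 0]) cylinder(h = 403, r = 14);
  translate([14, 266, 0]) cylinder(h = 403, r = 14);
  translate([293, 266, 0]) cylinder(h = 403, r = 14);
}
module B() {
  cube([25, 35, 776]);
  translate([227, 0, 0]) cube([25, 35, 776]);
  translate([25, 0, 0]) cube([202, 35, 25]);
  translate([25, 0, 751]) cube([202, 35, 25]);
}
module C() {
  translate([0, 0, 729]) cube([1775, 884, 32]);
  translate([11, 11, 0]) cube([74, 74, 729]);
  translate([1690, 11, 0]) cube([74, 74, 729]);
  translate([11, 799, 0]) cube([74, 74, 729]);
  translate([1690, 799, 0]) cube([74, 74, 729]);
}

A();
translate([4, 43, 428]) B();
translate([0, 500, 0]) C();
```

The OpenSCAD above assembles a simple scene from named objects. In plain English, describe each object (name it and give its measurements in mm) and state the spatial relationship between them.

A is a four-legged stool. The seat is a 307×280×25 mm slab whose top surface is at z = 428 mm; four round legs, each 28 mm in diameter, run from the floor (z = 0) to the underside of the seat, each leg's axis is inset half a diameter from the nearest pair of seat edges (so the leg's bounding box is flush with the corner).

B is a rectangular picture frame lying in the x–z plane (depth along y). The opening is 202 mm wide (x) by 726 mm tall (z), surrounded by a border 25 mm wide on all four sides. The frame is 35 mm deep and is made of two full-height vertical stiles with two horizontal rails fitted between them.

C is a rectangular dining table. The top is 1775×884×32 mm with its upper surface at z = 761 mm. It stands on four 74×74 mm square legs, each inset 11 mm from the nearest pair of top edges, running from the floor to the underside of the top.

The picture frame is on top of the stool. The table is on the floor beside the stool on its +y side.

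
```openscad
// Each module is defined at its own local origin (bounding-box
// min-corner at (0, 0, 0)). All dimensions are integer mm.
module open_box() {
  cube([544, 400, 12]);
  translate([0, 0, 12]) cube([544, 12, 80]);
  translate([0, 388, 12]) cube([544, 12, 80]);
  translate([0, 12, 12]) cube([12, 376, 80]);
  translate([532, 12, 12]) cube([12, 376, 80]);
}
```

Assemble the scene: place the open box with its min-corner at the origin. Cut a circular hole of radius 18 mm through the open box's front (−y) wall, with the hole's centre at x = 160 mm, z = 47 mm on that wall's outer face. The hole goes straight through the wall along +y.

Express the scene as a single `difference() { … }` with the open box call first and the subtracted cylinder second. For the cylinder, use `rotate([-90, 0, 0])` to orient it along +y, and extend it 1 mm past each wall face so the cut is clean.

difference() {
  open_box();
  translate([160, -1, 47]) rotate([-90, 0, 0]) cylinder(h = 14, r = 18);
}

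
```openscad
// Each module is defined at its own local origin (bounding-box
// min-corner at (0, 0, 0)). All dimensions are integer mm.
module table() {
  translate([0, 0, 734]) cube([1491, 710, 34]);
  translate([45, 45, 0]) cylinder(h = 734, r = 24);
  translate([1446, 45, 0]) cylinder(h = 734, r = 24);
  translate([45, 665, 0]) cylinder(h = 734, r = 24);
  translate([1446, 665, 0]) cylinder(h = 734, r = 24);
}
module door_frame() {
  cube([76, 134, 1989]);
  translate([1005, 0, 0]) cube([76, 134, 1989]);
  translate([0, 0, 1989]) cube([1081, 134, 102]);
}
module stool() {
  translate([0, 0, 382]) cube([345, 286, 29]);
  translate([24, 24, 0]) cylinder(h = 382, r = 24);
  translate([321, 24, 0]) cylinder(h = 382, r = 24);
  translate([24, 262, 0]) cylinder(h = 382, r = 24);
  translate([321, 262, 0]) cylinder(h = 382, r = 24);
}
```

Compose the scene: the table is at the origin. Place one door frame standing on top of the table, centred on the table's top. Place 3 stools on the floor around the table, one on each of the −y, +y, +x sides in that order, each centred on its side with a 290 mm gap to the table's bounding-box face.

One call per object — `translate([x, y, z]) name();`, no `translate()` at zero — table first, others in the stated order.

table();
translate([205, 288, 768]) door_frame();
translate([573, -576, 0]) stool();
translate([573, 1000, 0]) stool();
translate([1781, 212, 0]) stool();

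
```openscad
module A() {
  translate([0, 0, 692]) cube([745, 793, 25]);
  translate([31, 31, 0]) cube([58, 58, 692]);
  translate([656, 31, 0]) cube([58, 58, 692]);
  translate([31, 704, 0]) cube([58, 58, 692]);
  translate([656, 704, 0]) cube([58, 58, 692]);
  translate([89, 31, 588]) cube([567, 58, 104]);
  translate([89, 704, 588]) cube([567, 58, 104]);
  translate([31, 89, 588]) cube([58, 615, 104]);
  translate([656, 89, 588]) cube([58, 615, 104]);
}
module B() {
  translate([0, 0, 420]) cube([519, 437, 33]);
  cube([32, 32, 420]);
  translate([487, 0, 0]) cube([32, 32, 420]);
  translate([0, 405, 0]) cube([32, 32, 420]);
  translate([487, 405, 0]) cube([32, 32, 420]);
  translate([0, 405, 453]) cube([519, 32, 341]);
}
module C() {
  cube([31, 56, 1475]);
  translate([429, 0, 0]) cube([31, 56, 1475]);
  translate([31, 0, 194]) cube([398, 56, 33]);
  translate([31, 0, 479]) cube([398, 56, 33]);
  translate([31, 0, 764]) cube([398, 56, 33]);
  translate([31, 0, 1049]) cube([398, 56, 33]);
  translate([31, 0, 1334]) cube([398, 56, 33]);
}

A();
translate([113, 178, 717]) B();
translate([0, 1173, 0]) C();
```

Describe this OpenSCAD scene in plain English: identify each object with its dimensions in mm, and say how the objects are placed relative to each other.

A is a table: top 745 mm (x) × 793 mm (y), 25 mm thick, upper face at z = 717 mm, on four 58×58 mm square legs, each inset 31 mm from the nearest pair of top edges, running from z = 0 to the bottom of the top. Four apron rails, 58 mm thick and 104 mm tall, run between adjacent legs with their top edges flush with the underside of the top and their outer faces flush with the legs' outer faces.

B is a chair: 519×437 mm seat, 33 mm thick, top at z = 453 mm, on four 32 mm square corner legs flush with the seat edges. A 32 mm thick backrest slab spans the full seat width, extending 341 mm above the seat top, its back face flush with the seat's +y edge.

C is a wooden ladder with two side rails of 31×56 mm section and 1475 mm height, set 460 mm apart overall. Between them run 5 rectangular rungs (56 mm deep, 33 mm thick), front faces flush with the rails' −y face. The bottom of the first rung is 194 mm above the floor and each subsequent rung is 285 mm higher than the one below.

The chair is on top of the table, centred. The ladder is on the floor beside the table on its +y side.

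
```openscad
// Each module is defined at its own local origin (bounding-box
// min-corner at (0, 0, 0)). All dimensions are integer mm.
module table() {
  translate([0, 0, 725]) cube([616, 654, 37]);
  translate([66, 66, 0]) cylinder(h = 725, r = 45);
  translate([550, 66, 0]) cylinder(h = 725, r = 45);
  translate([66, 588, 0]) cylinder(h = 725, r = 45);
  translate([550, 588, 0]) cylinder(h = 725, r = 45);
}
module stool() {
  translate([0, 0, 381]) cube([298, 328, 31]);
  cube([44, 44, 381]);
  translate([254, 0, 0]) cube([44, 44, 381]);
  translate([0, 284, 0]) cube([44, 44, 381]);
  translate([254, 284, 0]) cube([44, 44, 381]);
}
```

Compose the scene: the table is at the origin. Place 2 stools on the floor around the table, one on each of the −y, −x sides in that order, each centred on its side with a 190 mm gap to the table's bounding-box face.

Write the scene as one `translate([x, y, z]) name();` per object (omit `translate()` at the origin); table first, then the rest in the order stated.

table();
translate([159, -518, 0]) stool();
translate([-488, 163, 0]) stool();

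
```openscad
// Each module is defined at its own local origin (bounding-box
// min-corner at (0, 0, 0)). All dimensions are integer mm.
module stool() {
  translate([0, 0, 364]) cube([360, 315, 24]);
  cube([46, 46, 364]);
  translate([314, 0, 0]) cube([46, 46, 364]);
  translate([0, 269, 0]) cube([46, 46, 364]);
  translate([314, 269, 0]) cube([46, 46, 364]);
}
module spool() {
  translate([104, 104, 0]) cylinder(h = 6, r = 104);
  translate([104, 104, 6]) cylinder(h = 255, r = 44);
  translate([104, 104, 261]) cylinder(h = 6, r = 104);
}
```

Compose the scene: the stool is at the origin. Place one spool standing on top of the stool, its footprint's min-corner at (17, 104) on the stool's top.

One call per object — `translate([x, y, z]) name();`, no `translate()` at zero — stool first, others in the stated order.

stool();
translate([17, 104, 388]) spool();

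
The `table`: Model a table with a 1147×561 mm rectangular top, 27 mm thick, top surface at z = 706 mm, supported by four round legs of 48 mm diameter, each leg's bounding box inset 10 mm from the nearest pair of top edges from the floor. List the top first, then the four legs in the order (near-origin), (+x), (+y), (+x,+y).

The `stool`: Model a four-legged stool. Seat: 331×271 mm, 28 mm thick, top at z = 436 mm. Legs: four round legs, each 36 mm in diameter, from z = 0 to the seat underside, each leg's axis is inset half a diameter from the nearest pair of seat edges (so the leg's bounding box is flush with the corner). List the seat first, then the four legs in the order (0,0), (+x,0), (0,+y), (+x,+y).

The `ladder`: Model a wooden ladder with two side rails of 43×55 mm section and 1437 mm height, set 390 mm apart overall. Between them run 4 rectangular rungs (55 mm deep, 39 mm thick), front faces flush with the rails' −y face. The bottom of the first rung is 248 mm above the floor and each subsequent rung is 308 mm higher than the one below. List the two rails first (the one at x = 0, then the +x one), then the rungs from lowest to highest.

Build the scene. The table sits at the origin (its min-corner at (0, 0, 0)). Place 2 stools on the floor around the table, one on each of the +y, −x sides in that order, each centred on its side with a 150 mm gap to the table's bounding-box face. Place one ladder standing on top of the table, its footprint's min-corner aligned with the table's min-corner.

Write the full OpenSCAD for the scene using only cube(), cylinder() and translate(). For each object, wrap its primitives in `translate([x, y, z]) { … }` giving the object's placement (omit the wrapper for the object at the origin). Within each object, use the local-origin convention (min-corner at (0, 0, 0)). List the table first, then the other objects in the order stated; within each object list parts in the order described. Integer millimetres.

translate([0, 0, 679]) cube([1147, 561, 27]);
translate([34, 34, 0]) cylinder(h = 679, r = 24);
translate([1113, 34, 0]) cylinder(h = 679, r = 24);
translate([34, 527, 0]) cylinder(h = 679, r = 24);
translate([1113, 527, 0]) cylinder(h = 679, r = 24);
translate([408, 711, 0]) {
  translate([0, 0, 408]) cube([331, 271, 28]);
  translate([18, 18, 0]) cylinder(h = 408, r = 18);
  translate([313, 18, 0]) cylinder(h = 408, r = 18);
  translate([18, 253, 0]) cylinder(h = 408, r = 18);
  translate([313, 253, 0]) cylinder(h = 408, r = 18);
}
translate([-481, 145, 0]) {
  translate([0, 0, 408]) cube([331, 271, 28]);
  translate([18, 18, 0]) cylinder(h = 408, r = 18);
  translate([313, 18, 0]) cylinder(h = 408, r = 18);
  translate([18, 253, 0]) cylinder(h = 408, r = 18);
  translate([313, 253, 0]) cylinder(h = 408, r = 18);
}
translate([0, 0, 706]) {
  cube([43, 55, 1437]);
  translate([347, 0, 0]) cube([43, 55, 1437]);
  translate([43, 0, 248]) cube([304, 55, 39]);
  translate([43, 0, 556]) cube([304, 55, 39]);
  translate([43, 0, 864]) cube([304, 55, 39]);
  translate([43, 0, 1172]) cube([304, 55, 39]);
}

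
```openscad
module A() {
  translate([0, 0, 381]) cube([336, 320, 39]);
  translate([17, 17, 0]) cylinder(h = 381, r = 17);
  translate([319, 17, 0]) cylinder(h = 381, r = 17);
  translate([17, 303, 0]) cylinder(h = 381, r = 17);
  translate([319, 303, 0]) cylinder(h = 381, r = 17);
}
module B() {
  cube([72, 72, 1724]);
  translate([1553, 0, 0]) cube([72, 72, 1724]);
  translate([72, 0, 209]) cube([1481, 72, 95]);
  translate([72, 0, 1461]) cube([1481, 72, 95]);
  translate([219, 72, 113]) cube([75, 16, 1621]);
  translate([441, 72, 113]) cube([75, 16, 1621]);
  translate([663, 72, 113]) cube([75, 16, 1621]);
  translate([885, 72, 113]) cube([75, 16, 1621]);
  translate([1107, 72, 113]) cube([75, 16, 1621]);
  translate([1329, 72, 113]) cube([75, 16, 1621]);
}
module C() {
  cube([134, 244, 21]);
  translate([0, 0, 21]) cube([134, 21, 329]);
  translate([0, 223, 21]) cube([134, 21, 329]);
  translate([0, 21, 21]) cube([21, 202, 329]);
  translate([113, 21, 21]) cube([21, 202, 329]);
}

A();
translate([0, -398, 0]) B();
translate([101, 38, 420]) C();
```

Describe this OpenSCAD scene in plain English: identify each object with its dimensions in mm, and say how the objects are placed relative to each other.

A is a simple wooden stool: a rectangular seat 336 mm (x) by 320 mm (y), 39 mm thick, top face at z = 420 mm, on four round legs, each 34 mm in diameter. The legs rest on z = 0, each leg's axis is inset half a diameter from the nearest pair of seat edges (so the leg's bounding box is flush with the corner).

B is a fence section. Two 72×72 mm posts, 1724 mm tall, stand on the floor with a clear span of 1481 mm between their inner faces. Two horizontal rails of 72×95 mm section span the gap between the posts with their undersides at z = 209 mm and z = 1461 mm, flush with the posts' −y face. 6 pickets, each 75 mm wide, 16 mm thick and 1621 mm tall, are fixed to the +y face of the rails with their bottoms at z = 113 mm, evenly spaced across the span with equal gaps (rounded down to the nearest mm) at the −x end and between each pair — any rounding remainder accumulates at the +x end.

C is an open storage box with external size 134×244×350 mm and wall thickness 21 mm (the base is also 21 mm thick). The base covers the whole footprint; the four walls stand on the base, with the y-facing walls full-width and the x-facing walls fitting between their inner faces.

The fence section is on the floor beside the stool on its −y side. The open box is on top of the stool, centred.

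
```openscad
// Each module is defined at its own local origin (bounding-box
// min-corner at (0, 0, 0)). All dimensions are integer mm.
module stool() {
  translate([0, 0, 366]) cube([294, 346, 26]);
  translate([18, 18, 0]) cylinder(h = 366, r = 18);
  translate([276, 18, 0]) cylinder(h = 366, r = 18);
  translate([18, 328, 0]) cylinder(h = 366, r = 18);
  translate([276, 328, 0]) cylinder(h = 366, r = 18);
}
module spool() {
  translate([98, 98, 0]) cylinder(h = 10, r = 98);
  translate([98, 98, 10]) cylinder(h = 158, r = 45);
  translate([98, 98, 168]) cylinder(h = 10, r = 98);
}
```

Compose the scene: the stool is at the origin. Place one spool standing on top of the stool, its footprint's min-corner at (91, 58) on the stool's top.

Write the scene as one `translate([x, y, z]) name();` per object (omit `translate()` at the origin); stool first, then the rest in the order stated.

stool();
translate([91, 58, 392]) spool();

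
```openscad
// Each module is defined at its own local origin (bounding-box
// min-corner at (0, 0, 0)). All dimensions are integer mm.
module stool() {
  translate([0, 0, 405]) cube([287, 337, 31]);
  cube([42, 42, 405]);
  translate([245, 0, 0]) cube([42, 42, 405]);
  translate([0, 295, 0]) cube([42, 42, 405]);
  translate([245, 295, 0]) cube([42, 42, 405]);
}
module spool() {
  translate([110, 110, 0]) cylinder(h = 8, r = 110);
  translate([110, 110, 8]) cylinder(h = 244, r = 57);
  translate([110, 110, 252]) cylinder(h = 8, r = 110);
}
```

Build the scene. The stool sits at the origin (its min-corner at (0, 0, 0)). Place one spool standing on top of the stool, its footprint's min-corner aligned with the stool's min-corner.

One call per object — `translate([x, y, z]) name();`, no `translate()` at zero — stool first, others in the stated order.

stool();
translate([0, 0, 436]) spool();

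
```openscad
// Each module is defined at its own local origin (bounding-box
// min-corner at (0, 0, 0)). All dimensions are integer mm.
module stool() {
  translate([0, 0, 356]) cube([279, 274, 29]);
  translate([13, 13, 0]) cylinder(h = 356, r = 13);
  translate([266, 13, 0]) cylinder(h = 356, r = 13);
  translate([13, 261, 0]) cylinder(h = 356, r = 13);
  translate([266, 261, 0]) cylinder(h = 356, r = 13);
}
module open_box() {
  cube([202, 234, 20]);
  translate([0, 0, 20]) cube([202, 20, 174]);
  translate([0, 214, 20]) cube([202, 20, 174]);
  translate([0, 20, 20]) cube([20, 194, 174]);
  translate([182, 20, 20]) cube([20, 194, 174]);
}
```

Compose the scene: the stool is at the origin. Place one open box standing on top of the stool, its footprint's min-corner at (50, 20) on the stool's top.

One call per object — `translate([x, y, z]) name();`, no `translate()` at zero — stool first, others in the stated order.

stool();
translate([50, 20, 385]) open_box();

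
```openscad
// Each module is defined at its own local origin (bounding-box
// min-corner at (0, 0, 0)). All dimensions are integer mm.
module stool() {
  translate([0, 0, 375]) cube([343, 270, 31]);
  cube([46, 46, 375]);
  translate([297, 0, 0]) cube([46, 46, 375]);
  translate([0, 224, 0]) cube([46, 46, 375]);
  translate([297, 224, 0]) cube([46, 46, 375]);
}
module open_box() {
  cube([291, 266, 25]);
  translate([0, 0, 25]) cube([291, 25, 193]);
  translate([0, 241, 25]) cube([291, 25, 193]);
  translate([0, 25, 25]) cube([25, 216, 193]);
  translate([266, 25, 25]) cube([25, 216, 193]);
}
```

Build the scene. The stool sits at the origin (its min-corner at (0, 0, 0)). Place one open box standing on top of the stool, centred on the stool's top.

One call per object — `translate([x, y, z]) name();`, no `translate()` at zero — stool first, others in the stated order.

stool();
translate([26, 2, 406]) open_box();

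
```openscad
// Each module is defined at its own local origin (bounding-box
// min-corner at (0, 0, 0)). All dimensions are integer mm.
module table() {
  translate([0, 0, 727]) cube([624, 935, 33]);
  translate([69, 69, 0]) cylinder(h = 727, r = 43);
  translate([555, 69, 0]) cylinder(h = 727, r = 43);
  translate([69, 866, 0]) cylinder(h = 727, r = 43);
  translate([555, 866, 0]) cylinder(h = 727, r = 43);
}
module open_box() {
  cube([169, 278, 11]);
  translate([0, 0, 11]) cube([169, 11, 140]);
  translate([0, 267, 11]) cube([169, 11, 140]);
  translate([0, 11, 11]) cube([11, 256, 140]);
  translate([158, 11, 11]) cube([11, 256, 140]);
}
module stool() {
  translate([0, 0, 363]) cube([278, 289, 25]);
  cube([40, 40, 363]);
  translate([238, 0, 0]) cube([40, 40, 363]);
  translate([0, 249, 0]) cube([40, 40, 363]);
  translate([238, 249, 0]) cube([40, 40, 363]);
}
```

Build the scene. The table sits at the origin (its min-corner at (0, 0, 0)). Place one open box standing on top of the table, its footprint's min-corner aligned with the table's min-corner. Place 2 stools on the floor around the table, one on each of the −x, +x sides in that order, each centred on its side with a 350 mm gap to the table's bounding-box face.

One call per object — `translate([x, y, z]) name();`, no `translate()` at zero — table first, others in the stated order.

table();
translate([0, 0, 760]) open_box();
translate([-628, 323, 0]) stool();
translate([974, 323, 0]) stool();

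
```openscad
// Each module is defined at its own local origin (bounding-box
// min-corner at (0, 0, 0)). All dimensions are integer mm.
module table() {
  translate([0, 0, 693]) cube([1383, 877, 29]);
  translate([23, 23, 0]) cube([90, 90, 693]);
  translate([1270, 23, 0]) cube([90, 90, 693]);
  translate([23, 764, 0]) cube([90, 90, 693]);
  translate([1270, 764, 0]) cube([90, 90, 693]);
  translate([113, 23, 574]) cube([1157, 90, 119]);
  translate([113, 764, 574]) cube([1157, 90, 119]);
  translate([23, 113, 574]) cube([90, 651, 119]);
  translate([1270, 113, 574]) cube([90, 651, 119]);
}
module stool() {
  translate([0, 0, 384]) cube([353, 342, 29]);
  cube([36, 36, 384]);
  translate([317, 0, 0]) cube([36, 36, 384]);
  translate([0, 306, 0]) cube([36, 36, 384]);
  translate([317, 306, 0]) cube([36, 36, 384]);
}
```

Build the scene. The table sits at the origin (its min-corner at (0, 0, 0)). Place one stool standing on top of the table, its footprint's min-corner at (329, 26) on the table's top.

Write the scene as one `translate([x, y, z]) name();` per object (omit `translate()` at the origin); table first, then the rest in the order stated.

table();
translate([329, 26, 722]) stool();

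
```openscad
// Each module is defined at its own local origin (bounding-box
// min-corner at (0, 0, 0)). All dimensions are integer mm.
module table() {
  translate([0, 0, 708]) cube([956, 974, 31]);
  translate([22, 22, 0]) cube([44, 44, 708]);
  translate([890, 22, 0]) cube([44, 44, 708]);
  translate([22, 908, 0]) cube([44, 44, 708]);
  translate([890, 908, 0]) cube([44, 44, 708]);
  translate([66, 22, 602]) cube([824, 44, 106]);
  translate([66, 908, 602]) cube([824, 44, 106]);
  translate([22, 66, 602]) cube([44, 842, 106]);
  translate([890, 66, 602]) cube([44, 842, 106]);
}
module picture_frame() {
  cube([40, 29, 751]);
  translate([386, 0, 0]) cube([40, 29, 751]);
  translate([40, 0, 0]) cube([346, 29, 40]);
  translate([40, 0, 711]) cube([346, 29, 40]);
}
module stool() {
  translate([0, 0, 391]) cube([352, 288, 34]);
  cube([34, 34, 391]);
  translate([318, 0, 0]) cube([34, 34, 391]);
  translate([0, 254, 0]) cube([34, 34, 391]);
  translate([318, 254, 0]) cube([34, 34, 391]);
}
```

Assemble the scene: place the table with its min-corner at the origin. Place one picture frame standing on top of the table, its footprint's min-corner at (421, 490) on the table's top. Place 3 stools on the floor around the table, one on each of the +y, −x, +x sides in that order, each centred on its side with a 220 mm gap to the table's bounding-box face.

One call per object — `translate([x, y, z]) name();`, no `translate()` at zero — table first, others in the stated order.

table();
translate([421, 490, 739]) picture_frame();
translate([302, 1194, 0]) stool();
translate([-572, 343, 0]) stool();
translate([1176, 343, 0]) stool();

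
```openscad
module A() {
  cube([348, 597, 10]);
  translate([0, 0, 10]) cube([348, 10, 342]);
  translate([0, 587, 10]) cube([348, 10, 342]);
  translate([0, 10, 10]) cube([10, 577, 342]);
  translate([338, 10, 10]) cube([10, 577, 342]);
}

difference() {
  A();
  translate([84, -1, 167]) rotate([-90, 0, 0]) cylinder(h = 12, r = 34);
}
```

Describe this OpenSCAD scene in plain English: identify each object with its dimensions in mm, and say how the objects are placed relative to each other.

A is an open-topped rectangular box: outside dimensions 348×597×352 mm, with a uniform wall and base thickness of 10 mm. The base is a full 348×597 slab on the floor; four walls sit on top of the base. The front and back walls (the −y and +y sides) span the full width; the two side walls fit between them.

The open box has a circular hole of radius 34 mm through its front wall, centred at (x = 84, z = 167).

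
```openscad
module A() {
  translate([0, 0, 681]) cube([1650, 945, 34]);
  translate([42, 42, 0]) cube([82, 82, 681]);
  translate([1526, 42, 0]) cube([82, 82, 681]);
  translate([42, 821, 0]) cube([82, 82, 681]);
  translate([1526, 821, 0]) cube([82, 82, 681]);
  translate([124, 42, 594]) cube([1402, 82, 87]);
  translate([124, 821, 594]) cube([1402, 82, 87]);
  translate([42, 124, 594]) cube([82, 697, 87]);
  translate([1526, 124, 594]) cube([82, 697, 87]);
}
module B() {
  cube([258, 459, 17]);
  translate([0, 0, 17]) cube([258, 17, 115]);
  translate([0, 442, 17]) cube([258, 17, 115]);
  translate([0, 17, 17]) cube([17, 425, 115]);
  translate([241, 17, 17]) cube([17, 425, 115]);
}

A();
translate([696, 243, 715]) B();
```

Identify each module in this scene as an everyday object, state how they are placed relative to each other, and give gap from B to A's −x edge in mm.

The open box's min-x is at 696; the table's min-x is 0; gap = 696 mm.

A is a table. B is an open box. The open box is on top of the table, centred. The gap from the open box to the table's −x edge is 696 mm.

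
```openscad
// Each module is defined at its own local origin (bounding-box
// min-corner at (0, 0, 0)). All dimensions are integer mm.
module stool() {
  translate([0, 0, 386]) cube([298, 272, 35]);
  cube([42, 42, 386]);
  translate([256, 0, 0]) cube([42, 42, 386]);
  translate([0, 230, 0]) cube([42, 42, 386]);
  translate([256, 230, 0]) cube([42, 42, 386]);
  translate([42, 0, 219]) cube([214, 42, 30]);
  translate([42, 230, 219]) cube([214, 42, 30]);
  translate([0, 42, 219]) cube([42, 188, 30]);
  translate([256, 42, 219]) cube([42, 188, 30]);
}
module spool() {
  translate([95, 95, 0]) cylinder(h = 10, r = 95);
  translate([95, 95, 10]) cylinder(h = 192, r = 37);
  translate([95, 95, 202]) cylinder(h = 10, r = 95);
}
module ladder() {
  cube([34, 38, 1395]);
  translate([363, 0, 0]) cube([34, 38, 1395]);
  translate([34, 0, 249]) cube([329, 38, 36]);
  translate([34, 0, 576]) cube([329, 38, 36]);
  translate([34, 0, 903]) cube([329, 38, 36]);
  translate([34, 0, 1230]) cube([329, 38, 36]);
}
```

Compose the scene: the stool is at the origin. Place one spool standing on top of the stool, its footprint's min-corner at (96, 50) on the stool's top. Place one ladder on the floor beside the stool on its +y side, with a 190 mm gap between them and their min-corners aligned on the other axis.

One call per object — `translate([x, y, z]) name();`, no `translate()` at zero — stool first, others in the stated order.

stool();
translate([96, 50, 421]) spool();
translate([0, 462, 0]) ladder();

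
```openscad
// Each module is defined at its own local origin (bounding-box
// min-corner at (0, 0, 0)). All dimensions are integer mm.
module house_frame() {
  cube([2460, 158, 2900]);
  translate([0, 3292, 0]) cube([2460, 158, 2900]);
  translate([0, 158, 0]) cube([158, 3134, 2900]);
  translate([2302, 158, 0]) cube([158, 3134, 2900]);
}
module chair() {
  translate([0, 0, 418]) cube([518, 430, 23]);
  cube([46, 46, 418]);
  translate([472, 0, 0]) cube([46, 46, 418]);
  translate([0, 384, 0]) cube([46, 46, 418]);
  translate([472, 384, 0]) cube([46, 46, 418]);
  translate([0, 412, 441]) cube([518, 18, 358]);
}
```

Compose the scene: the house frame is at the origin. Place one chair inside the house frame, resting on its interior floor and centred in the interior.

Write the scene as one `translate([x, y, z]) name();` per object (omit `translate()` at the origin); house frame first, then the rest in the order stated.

house_frame();
translate([971, 1510, 0]) chair();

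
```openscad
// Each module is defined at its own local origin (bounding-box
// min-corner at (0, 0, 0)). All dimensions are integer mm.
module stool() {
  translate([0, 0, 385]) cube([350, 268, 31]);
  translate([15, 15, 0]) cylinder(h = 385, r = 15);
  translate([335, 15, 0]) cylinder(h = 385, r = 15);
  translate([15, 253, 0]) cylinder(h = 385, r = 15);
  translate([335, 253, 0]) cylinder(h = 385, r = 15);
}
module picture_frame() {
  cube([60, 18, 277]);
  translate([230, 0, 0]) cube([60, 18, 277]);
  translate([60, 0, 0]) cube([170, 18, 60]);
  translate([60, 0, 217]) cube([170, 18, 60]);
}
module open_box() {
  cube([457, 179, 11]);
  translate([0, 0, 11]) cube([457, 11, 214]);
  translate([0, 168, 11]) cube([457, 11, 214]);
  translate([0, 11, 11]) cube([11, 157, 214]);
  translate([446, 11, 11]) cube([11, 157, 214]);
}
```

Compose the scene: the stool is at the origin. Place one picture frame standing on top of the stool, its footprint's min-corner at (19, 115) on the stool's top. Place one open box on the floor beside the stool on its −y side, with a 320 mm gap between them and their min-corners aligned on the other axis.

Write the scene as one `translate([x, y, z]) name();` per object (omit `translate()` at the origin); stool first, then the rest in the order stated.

stool();
translate([19, 115, 416]) picture_frame();
translate([0, -499, 0]) open_box();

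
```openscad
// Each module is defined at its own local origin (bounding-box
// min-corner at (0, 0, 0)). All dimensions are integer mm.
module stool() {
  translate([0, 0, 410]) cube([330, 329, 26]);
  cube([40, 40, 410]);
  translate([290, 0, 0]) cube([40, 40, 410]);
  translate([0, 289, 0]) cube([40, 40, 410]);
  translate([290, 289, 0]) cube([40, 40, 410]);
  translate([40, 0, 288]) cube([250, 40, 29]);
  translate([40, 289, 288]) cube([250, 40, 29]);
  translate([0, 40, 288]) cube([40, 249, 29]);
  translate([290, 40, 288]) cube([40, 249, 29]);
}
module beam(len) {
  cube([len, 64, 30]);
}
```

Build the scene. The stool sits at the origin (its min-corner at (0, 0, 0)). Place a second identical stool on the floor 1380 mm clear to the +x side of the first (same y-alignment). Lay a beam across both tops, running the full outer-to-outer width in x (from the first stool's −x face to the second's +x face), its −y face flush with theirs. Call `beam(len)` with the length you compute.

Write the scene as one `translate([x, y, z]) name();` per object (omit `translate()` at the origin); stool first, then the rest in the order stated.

stool();
translate([1710, 0, 0]) stool();
translate([0, 0, 436]) beam(2040);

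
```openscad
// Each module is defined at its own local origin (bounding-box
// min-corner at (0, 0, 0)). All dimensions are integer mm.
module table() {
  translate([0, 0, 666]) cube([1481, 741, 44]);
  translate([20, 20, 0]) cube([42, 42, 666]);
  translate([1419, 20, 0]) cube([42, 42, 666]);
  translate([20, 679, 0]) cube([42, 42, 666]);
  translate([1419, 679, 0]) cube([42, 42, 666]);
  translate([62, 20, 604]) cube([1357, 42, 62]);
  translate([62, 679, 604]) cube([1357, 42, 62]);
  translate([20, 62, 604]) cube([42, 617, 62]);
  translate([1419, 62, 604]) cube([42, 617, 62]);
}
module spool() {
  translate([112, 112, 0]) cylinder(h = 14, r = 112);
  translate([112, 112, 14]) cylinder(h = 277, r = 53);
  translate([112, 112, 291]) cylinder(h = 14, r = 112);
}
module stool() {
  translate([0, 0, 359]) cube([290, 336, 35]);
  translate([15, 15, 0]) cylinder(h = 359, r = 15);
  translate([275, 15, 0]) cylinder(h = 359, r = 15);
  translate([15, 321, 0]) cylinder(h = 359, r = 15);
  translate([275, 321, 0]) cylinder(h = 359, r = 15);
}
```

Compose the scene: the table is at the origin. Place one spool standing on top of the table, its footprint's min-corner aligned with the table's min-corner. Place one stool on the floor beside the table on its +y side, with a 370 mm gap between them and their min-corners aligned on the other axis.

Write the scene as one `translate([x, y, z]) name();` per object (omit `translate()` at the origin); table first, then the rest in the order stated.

table();
translate([0, 0, 710]) spool();
translate([0, 1111, 0]) stool();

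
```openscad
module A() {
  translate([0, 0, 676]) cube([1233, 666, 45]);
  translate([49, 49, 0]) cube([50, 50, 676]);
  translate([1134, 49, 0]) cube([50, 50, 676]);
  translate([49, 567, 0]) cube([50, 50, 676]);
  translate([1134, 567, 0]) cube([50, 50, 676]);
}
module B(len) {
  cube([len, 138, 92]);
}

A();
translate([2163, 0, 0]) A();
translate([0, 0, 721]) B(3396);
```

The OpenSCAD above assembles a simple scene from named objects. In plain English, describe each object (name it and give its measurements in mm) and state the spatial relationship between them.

A is a table: top 1233 mm (x) × 666 mm (y), 45 mm thick, upper face at z = 721 mm, on four 50×50 mm square legs, each inset 49 mm from the nearest pair of top edges, running from z = 0 to the bottom of the top.

B is a rectangular beam 3396 mm long (x), 138 mm deep (y), 92 mm thick (z).

The beam spans the tops of two tables placed 930 mm apart, resting at z = 721 mm.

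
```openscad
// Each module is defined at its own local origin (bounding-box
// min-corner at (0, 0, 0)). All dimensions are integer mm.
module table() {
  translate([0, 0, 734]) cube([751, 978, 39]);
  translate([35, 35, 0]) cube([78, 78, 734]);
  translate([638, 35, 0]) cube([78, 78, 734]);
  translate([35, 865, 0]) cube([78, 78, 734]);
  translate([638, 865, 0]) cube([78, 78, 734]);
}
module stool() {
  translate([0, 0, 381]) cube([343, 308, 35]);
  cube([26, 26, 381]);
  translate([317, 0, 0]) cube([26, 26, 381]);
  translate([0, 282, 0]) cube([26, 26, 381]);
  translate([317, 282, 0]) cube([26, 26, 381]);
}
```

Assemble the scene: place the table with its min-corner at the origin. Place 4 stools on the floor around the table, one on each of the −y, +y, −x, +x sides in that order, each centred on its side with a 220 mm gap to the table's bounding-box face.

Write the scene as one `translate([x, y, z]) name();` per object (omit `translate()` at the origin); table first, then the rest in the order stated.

table();
translate([204, -528, 0]) stool();
translate([204, 1198, 0]) stool();
translate([-563, 335, 0]) stool();
translate([971, 335, 0]) stool();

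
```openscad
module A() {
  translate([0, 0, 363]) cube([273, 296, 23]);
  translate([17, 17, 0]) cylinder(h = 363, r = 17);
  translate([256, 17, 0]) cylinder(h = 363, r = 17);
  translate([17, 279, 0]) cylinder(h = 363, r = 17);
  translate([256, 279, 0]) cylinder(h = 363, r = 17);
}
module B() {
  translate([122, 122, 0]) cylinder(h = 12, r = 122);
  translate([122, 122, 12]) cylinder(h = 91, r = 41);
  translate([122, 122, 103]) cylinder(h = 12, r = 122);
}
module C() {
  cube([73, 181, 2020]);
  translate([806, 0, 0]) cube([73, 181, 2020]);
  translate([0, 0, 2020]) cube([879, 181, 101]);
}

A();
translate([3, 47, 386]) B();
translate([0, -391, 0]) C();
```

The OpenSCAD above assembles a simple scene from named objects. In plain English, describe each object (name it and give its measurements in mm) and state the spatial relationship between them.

A is a four-legged stool. The seat is a 273×296×23 mm slab whose top surface is at z = 386 mm; four round legs, each 34 mm in diameter, run from the floor (z = 0) to the underside of the seat, each leg's axis is inset half a diameter from the nearest pair of seat edges (so the leg's bounding box is flush with the corner).

B is a spool: two coaxial disc flanges of radius 122 mm and thickness 12 mm, joined by a core cylinder of radius 41 mm and height 91 mm. The lower flange rests on z = 0 and the three cylinders share a vertical axis.

C is a rectangular door frame: two vertical jambs of 73×181 mm section, 2020 mm tall, with a clear opening 733 mm wide between their inner faces. A header 101 mm tall and 181 mm deep lies on top of the jambs and spans the full outside width.

The spool is on top of the stool. The door frame is on the floor beside the stool on its −y side.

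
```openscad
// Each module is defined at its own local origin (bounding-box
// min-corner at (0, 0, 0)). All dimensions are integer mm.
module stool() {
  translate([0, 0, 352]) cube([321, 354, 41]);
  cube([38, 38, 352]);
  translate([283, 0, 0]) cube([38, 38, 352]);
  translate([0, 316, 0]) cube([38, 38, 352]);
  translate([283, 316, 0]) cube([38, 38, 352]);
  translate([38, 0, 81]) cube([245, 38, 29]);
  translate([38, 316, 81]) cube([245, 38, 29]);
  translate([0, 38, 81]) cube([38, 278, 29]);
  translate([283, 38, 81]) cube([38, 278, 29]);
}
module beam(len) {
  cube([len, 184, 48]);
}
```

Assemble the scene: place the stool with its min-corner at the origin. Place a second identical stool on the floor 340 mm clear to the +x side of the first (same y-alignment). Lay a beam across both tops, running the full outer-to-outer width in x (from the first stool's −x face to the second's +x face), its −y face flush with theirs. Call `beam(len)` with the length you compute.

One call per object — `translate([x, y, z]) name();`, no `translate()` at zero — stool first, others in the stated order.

stool();
translate([661, 0, 0]) stool();
translate([0, 0, 393]) beam(982);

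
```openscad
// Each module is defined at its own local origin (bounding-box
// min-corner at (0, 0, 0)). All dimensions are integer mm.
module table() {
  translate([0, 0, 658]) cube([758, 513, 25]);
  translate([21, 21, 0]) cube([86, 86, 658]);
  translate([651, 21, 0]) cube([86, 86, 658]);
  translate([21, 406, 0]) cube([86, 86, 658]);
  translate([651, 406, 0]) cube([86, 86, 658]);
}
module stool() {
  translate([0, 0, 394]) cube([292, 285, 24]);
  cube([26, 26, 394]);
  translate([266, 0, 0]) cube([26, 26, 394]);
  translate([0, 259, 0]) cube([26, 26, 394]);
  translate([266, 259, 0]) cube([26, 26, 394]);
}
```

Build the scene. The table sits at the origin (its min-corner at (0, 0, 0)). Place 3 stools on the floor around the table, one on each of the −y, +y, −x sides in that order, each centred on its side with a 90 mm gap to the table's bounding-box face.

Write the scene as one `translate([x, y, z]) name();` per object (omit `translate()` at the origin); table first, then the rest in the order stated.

table();
translate([233, -375, 0]) stool();
translate([233, 603, 0]) stool();
translate([-382, 114, 0]) stool();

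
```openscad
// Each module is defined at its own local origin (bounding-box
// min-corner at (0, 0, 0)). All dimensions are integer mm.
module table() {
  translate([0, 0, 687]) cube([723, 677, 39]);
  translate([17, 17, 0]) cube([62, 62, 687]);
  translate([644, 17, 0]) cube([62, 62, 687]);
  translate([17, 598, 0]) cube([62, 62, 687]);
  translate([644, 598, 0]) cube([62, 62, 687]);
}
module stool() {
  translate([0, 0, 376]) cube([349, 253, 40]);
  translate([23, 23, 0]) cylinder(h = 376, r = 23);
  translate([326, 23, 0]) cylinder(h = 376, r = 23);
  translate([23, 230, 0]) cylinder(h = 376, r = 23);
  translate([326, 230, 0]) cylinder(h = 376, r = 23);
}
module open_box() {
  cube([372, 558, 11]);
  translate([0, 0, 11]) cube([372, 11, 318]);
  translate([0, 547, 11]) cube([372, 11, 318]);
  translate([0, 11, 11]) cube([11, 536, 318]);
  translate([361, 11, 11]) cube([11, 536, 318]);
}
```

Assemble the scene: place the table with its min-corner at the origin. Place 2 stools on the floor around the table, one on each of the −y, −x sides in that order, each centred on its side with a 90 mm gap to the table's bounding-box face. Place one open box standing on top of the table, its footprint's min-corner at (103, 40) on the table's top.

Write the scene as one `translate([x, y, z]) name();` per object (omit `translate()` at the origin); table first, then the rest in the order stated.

table();
translate([187, -343, 0]) stool();
translate([-439, 212, 0]) stool();
translate([103, 40, 726]) open_box();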